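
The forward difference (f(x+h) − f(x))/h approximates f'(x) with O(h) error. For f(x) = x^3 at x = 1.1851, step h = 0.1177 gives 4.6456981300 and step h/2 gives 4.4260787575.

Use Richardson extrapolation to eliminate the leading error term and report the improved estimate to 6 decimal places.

The method has order 1: 2^1 = 2.
2×4.4260787575 − 4.6456981300 = 4.2064593850
4.2064593850 ÷ 1 = 4.2064593850

4.206459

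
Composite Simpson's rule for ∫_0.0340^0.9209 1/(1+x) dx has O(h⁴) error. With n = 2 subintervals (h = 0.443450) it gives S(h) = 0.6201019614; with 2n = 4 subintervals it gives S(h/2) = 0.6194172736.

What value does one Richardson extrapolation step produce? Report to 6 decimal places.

Order 4 gives 2^r = 16 and 2^r − 1 = 15.
Difference of the inputs: 0.6194172736 − 0.6201019614 = -0.0006846878
Divide by 2^4 − 1 = 15: (-0.0006846878)/15 = -0.0000456459
R = A(h/2) + (A(h/2) − A(h))/15 = 0.6194172736 − 0.0000456459 = 0.6193716277
Gap between inputs: 6.847e-04; correction applied: −0.0000456459.

0.619372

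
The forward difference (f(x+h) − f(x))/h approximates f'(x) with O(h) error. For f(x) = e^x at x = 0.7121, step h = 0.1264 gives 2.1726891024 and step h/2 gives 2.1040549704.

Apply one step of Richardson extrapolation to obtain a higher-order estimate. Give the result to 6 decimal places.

The method has order 1: 2^1 = 2.
Top: 2(2.1040549704) − (2.1726891024) = 2.0354208384
R = 2.0354208384/1 = 2.0354208384

2.035421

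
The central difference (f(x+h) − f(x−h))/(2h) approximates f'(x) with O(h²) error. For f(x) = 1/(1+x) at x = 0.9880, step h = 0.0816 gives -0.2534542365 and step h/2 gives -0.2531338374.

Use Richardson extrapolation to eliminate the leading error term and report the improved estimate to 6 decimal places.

Leading term ∝ h^2; use weight 4 = 2^2.
4 × (-0.2531338374) − (-0.2534542365) = -0.7590811131
Denominator 4 − 1 = 3.
(4 × (-0.2531338374) − (-0.2534542365))/(4 − 1) = -0.2530270377
Shift from A(h/2): +0.0001067997.

-0.253027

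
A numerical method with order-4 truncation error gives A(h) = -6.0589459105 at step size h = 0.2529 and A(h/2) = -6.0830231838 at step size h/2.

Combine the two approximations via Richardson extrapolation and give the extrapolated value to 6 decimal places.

-6.084628

Error is O(h^4); halving h shrinks it by 2^4 = 16.
Weighted: (-97.3283709408) − (-6.0589459105) = -91.2694250303
(-91.2694250303) ÷ 15 = -6.0846283354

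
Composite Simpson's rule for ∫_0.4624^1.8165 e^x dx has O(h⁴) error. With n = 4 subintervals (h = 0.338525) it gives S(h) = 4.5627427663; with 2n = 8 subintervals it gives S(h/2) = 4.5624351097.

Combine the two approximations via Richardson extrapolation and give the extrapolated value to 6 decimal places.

4.562415

With r = 4 the leading error scales as h^4, so the weight is 2^4 = 16.
2^4*A(h/2) = 72.9989617552; minus A(h) gives 68.4362189889.
Denominator 16 − 1 = 15.
68.4362189889 ÷ 15 = 4.5624145993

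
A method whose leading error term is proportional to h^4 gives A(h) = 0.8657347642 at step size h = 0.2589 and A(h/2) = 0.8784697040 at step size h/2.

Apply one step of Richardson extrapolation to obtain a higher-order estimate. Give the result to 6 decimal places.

0.879319

r = 4: numerator weight 16, denominator 15.
Numerator 16*A(h/2) − A(h) = 16*0.8784697040 − 0.8657347642 = 13.1897804998
Denominator 16 − 1 = 15.
Result: 0.8793187000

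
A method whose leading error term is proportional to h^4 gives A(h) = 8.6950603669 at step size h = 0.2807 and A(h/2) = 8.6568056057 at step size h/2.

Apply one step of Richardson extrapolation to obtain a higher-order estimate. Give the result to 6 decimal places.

8.654255

Order 4 gives 2^r = 16 and 2^r − 1 = 15.
16×8.6568056057 = 138.5088896912; subtract 8.6950603669 → 129.8138293243
Extrapolated: 129.8138293243 / 15 = 8.6542552883
Correction |R − A(h/2)| = 2.550e-03; gap |A(h/2) − A(h)| = 3.825e-02.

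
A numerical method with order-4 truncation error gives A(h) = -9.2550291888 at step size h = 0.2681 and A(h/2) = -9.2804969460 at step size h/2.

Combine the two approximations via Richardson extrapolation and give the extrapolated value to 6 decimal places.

-9.282195

The method has order 4: 2^4 = 16.
16*(-9.2804969460) = -148.4879511360; (-148.4879511360) − (-9.2550291888) = -139.2329219472
R = (-139.2329219472)/15 = -9.2821947965
Correction |R − A(h/2)| = 1.698e-03; gap |A(h/2) − A(h)| = 2.547e-02.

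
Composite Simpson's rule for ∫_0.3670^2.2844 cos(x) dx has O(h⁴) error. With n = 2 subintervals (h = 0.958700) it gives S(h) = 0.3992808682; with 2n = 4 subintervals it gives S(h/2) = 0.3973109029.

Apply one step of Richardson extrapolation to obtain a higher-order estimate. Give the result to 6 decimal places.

0.397180

r = 4: numerator weight 16, denominator 15.
Difference of the inputs: 0.3973109029 − 0.3992808682 = -0.0019699653
Correction (A(h/2) − A(h))/(16 − 1) = (-0.0019699653)/15 = -0.0001313310
R = A(h/2) + (A(h/2) − A(h))/15 = 0.3973109029 − 0.0001313310 = 0.3971795719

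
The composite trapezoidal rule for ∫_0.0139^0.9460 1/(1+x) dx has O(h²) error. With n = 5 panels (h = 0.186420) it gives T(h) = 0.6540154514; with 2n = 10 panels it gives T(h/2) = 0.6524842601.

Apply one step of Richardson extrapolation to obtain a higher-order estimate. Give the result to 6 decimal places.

Order 2 gives 2^r = 4 and 2^r − 1 = 3.
Difference of the inputs: 0.6524842601 − 0.6540154514 = -0.0015311913
Correction (A(h/2) − A(h))/(4 − 1) = (-0.0015311913)/3 = -0.0005103971
R = A(h/2) + (A(h/2) − A(h))/3 = 0.6524842601 − 0.0005103971 = 0.6519738630
Shift from A(h/2): −0.0005103971.

0.651974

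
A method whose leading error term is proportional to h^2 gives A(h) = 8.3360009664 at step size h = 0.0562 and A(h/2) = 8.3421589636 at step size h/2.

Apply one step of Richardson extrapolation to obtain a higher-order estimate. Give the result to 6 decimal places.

r = 2: numerator weight 4, denominator 3.
2^2×A(h/2) = 33.3686358544; minus A(h) gives 25.0326348880.
25.0326348880 ÷ 3 = 8.3442116293

8.344212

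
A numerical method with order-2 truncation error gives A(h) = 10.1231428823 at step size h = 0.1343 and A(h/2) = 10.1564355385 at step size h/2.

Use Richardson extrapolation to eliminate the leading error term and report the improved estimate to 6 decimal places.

10.167533

Order 2 gives 2^r = 4 and 2^r − 1 = 3.
A(h/2) − A(h) = 10.1564355385 − 10.1231428823 = 0.0332926562
Correction (A(h/2) − A(h))/(4 − 1) = 0.0332926562/3 = 0.0110975521
R = A(h/2) + (A(h/2) − A(h))/3 = 10.1564355385 + 0.0110975521 = 10.1675330906
Correction |R − A(h/2)| = 1.110e-02; gap |A(h/2) − A(h)| = 3.329e-02.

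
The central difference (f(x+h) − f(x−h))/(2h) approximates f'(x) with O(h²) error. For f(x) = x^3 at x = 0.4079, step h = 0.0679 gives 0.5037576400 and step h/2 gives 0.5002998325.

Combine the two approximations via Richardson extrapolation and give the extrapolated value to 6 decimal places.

0.499147

Error is O(h^2); halving h shrinks it by 2^2 = 4.
Weighted: 2.0011993300 − 0.5037576400 = 1.4974416900
Extrapolated: 1.4974416900 / 3 = 0.4991472300
Correction |R − A(h/2)| = 1.153e-03; gap |A(h/2) − A(h)| = 3.458e-03.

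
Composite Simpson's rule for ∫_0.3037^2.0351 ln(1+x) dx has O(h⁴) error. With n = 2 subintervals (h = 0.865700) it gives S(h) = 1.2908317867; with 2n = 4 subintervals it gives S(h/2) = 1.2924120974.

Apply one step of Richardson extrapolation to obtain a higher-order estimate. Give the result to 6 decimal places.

Error is O(h^4); halving h shrinks it by 2^4 = 16.
16×1.2924120974 − 1.2908317867 = 19.3877617717
Extrapolated: 19.3877617717 / 15 = 1.2925174514
Correction |R − A(h/2)| = 1.054e-04; gap |A(h/2) − A(h)| = 1.580e-03.

1.292517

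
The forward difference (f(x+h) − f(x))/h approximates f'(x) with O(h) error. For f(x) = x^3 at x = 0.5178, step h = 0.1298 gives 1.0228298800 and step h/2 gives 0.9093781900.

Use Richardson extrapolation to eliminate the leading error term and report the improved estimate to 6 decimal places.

0.795926

Leading term ∝ h^1; use weight 2 = 2^1.
Top: 2(0.9093781900) − (1.0228298800) = 0.7959265000
(2·0.9093781900 − 1.0228298800)/(2 − 1) = 0.7959265000
Shift from A(h/2): −0.1134516900.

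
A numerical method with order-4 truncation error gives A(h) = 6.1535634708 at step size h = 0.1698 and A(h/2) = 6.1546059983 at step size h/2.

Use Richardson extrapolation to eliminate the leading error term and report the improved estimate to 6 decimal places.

Error is O(h^4); halving h shrinks it by 2^4 = 16.
Weighted: 98.4736959728 − 6.1535634708 = 92.3201325020
Divide by 2^4 − 1 = 15.
So the Richardson estimate is 6.1546755001.

6.154676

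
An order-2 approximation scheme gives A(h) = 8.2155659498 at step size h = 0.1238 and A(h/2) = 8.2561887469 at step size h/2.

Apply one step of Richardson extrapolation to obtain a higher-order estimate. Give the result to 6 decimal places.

8.269730

The method has order 2: 2^2 = 4.
Top: 4(8.2561887469) − (8.2155659498) = 24.8091890378
Extrapolated: 24.8091890378 / 3 = 8.2697296793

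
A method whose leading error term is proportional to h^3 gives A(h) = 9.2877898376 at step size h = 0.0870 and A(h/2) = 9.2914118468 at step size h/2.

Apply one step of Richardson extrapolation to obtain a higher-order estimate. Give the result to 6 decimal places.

r = 3: numerator weight 8, denominator 7.
8 × 9.2914118468 = 74.3312947744; subtract 9.2877898376 → 65.0435049368
Divide by 2^3 − 1 = 7.
65.0435049368 ÷ 7 = 9.2919292767

9.291929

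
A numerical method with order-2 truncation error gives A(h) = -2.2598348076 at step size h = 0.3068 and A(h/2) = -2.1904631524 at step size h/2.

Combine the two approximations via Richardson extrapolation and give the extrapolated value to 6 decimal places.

-2.167339

Order 2 gives 2^r = 4 and 2^r − 1 = 3.
4*(-2.1904631524) = -8.7618526096; (-8.7618526096) − (-2.2598348076) = -6.5020178020
(-6.5020178020) ÷ 3 = -2.1673392673
Gap between inputs: 6.937e-02; correction applied: +0.0231238851.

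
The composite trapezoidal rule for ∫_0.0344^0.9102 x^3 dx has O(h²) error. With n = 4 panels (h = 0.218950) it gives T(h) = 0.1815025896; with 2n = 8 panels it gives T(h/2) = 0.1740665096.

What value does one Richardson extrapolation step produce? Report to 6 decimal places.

0.171588

Method order is 2; weight 2^2 = 4.
Weighted: 0.6962660384 − 0.1815025896 = 0.5147634488
Denominator 4 − 1 = 3.
(4·0.1740665096 − 0.1815025896)/(4 − 1) = 0.1715878163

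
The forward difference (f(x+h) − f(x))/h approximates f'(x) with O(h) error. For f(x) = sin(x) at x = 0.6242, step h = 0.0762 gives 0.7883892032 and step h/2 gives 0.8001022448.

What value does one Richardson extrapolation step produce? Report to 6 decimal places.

r = 1, so 2^r = 2.
Weighted: 1.6002044896 − 0.7883892032 = 0.8118152864
Divide by 2^1 − 1 = 1.
R = 0.8118152864/1 = 0.8118152864
Shift from A(h/2): +0.0117130416.

0.811815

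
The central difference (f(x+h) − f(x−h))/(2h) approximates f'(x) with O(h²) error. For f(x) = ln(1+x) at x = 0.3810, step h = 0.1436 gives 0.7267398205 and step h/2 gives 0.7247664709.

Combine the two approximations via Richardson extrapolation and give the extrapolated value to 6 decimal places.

0.724109

With r = 2 the leading error scales as h^2, so the weight is 2^2 = 4.
4·0.7247664709 = 2.8990658836; 2.8990658836 − 0.7267398205 = 2.1723260631
Denominator 4 − 1 = 3.
So the Richardson estimate is 0.7241086877.
Shift from A(h/2): −0.0006577832.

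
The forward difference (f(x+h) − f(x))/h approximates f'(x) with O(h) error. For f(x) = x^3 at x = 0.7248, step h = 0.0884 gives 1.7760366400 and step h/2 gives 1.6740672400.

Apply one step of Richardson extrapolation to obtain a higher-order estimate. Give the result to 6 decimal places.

1.572098

With r = 1 the leading error scales as h^1, so the weight is 2^1 = 2.
Top: 2(1.6740672400) − (1.7760366400) = 1.5720978400
(2·1.6740672400 − 1.7760366400)/(2 − 1) = 1.5720978400
Gap between inputs: 1.020e-01; correction applied: −0.1019694000.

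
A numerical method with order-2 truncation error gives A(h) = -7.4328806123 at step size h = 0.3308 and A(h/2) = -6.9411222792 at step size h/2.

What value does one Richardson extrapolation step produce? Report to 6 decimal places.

The method has order 2: 2^2 = 4.
Weighted: (-27.7644891168) − (-7.4328806123) = -20.3316085045
(4·(-6.9411222792) − (-7.4328806123))/(4 − 1) = -6.7772028348
Shift from A(h/2): +0.1639194444.

-6.777203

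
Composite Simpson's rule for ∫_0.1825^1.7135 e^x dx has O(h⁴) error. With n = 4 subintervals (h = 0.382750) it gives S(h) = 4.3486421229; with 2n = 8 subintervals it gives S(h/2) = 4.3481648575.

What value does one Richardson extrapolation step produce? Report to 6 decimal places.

r = 4, so 2^r = 16.
16*4.3481648575 = 69.5706377200; 69.5706377200 − 4.3486421229 = 65.2219955971
65.2219955971 ÷ 15 = 4.3481330398
Correction |R − A(h/2)| = 3.182e-05; gap |A(h/2) − A(h)| = 4.773e-04.

4.348133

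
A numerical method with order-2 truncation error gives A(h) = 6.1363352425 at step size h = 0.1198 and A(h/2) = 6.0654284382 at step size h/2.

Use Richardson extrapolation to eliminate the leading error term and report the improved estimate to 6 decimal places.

With r = 2 the leading error scales as h^2, so the weight is 2^2 = 4.
4*6.0654284382 = 24.2617137528; subtract 6.1363352425 → 18.1253785103
Denominator 4 − 1 = 3.
(4*6.0654284382 − 6.1363352425)/(4 − 1) = 6.0417928368
Shift from A(h/2): −0.0236356014.

6.041793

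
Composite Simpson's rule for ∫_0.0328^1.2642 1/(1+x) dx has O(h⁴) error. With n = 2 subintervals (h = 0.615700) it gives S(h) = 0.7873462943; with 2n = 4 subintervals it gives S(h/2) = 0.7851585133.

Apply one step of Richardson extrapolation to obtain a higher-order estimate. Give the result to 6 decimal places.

0.785013

r = 4: numerator weight 16, denominator 15.
A(h/2) − A(h) = 0.7851585133 − 0.7873462943 = -0.0021877810
Correction (A(h/2) − A(h))/(16 − 1) = (-0.0021877810)/15 = -0.0001458521
R = A(h/2) + (A(h/2) − A(h))/15 = 0.7851585133 − 0.0001458521 = 0.7850126612
Gap between inputs: 2.188e-03; correction applied: −0.0001458521.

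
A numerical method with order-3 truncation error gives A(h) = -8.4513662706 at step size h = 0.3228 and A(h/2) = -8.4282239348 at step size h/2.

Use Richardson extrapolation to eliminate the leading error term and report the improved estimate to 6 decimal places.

Order 3 gives 2^r = 8 and 2^r − 1 = 7.
Numerator 8·A(h/2) − A(h) = 8·(-8.4282239348) − (-8.4513662706) = -58.9744252078
Divide by 2^3 − 1 = 7.
(8·(-8.4282239348) − (-8.4513662706))/(8 − 1) = -8.4249178868
Correction |R − A(h/2)| = 3.306e-03; gap |A(h/2) − A(h)| = 2.314e-02.

-8.424918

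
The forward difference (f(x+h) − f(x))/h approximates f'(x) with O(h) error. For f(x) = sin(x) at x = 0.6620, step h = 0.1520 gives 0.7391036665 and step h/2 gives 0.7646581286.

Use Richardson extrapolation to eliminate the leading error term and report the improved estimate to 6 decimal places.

Leading term ∝ h^1; use weight 2 = 2^1.
2×0.7646581286 − 0.7391036665 = 0.7902125907
(2×0.7646581286 − 0.7391036665)/(2 − 1) = 0.7902125907
Correction |R − A(h/2)| = 2.555e-02; gap |A(h/2) − A(h)| = 2.555e-02.

0.790213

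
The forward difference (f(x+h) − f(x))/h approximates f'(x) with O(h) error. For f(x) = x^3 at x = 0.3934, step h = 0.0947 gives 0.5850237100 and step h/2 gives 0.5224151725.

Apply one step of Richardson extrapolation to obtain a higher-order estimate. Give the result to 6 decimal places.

Method order is 1; weight 2^1 = 2.
2·0.5224151725 = 1.0448303450; 1.0448303450 − 0.5850237100 = 0.4598066350
0.4598066350 ÷ 1 = 0.4598066350
Gap between inputs: 6.261e-02; correction applied: −0.0626085375.

0.459807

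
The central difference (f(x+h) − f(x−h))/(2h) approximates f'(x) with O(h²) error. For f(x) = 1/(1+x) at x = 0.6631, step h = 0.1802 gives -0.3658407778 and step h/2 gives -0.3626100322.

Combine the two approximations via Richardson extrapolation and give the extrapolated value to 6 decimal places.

The method has order 2: 2^2 = 4.
A(h/2) − A(h) = -0.3626100322 − (-0.3658407778) = 0.0032307456
Correction (A(h/2) − A(h))/(4 − 1) = 0.0032307456/3 = 0.0010769152
R = -0.3626100322 + 0.0010769152 = -0.3615331170

-0.361533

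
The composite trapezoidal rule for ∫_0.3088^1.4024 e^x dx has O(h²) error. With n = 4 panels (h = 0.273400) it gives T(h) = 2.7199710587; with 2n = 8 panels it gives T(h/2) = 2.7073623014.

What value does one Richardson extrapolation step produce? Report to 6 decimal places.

r = 2: numerator weight 4, denominator 3.
Weighted: 10.8294492056 − 2.7199710587 = 8.1094781469
Extrapolated: 8.1094781469 / 3 = 2.7031593823

2.703159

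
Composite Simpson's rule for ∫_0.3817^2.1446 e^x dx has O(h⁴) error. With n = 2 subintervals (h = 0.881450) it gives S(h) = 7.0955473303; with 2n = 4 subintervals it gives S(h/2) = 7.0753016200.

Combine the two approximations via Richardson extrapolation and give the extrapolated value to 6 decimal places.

With r = 4 the leading error scales as h^4, so the weight is 2^4 = 16.
Numerator 16*A(h/2) − A(h) = 16*7.0753016200 − 7.0955473303 = 106.1092785897
R = 106.1092785897/15 = 7.0739519060

7.073952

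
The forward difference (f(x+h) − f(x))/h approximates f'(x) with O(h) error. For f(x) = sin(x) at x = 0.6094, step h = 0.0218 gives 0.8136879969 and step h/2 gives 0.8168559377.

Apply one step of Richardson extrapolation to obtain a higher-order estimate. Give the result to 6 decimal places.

0.820024

Order 1 gives 2^r = 2 and 2^r − 1 = 1.
2×0.8168559377 = 1.6337118754; 1.6337118754 − 0.8136879969 = 0.8200238785
Denominator 2 − 1 = 1.
Result: 0.8200238785
Gap between inputs: 3.168e-03; correction applied: +0.0031679408.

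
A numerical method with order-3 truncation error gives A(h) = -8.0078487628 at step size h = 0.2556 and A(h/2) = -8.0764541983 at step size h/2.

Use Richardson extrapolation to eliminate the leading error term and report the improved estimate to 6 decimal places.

With r = 3 the leading error scales as h^3, so the weight is 2^3 = 8.
8·(-8.0764541983) = -64.6116335864; (-64.6116335864) − (-8.0078487628) = -56.6037848236
R = (-56.6037848236)/7 = -8.0862549748

-8.086255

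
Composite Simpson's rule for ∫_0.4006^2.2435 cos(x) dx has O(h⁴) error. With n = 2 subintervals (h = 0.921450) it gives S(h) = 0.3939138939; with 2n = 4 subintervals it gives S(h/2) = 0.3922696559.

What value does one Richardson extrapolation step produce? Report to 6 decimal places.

Error is O(h^4); halving h shrinks it by 2^4 = 16.
Weighted: 6.2763144944 − 0.3939138939 = 5.8824006005
Divide by 2^4 − 1 = 15.
5.8824006005 ÷ 15 = 0.3921600400
Correction |R − A(h/2)| = 1.096e-04; gap |A(h/2) − A(h)| = 1.644e-03.

0.392160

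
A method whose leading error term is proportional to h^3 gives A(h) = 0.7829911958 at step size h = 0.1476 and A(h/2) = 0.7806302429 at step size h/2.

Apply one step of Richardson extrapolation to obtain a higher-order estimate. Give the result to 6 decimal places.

Method order is 3; weight 2^3 = 8.
Weighted: 6.2450419432 − 0.7829911958 = 5.4620507474
(8×0.7806302429 − 0.7829911958)/(8 − 1) = 0.7802929639
Shift from A(h/2): −0.0003372790.

0.780293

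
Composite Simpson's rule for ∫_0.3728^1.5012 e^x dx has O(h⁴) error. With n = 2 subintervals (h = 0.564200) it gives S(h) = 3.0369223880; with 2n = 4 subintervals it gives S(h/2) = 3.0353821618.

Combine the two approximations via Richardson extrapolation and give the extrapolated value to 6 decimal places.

3.035279

The method has order 4: 2^4 = 16.
16×3.0353821618 − 3.0369223880 = 45.5291922008
Denominator 16 − 1 = 15.
R = 45.5291922008/15 = 3.0352794801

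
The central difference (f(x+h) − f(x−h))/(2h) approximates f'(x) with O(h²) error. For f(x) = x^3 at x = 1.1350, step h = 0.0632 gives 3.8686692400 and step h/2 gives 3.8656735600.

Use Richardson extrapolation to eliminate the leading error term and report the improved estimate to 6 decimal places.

3.864675

With r = 2 the leading error scales as h^2, so the weight is 2^2 = 4.
Weighted: 15.4626942400 − 3.8686692400 = 11.5940250000
Extrapolated: 11.5940250000 / 3 = 3.8646750000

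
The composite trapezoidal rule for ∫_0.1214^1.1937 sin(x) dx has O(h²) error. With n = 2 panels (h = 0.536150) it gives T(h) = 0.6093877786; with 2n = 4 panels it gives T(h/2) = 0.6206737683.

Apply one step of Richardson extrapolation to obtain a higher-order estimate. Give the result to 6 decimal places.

With r = 2 the leading error scales as h^2, so the weight is 2^2 = 4.
4 × 0.6206737683 = 2.4826950732; 2.4826950732 − 0.6093877786 = 1.8733072946
Extrapolated: 1.8733072946 / 3 = 0.6244357649
Correction |R − A(h/2)| = 3.762e-03; gap |A(h/2) − A(h)| = 1.129e-02.

0.624436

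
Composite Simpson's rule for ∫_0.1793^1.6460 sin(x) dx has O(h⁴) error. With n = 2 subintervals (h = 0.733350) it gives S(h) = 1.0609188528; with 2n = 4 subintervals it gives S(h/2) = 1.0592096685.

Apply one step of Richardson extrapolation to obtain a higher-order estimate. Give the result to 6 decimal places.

1.059096

r = 4: numerator weight 16, denominator 15.
2^4·A(h/2) = 16.9473546960; minus A(h) gives 15.8864358432.
R = 15.8864358432/15 = 1.0590957229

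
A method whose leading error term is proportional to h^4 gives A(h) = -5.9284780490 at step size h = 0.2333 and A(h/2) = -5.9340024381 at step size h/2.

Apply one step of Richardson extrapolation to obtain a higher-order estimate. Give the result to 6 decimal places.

The method has order 4: 2^4 = 16.
Numerator 16×A(h/2) − A(h) = 16×(-5.9340024381) − (-5.9284780490) = -89.0155609606
(16×(-5.9340024381) − (-5.9284780490))/(16 − 1) = -5.9343707307

-5.934371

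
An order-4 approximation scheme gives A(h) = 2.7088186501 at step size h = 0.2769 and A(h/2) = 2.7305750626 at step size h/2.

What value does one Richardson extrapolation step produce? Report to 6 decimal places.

r = 4, so 2^r = 16.
16 × 2.7305750626 = 43.6892010016; subtract 2.7088186501 → 40.9803823515
Denominator 16 − 1 = 15.
R = 40.9803823515/15 = 2.7320254901
Gap between inputs: 2.176e-02; correction applied: +0.0014504275.

2.732025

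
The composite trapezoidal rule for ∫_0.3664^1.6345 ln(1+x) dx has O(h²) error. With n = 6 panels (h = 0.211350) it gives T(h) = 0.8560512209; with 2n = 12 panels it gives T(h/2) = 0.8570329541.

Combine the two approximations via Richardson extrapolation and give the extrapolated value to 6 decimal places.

Leading term ∝ h^2; use weight 4 = 2^2.
4×0.8570329541 − 0.8560512209 = 2.5720805955
2.5720805955 ÷ 3 = 0.8573601985
Gap between inputs: 9.817e-04; correction applied: +0.0003272444.

0.857360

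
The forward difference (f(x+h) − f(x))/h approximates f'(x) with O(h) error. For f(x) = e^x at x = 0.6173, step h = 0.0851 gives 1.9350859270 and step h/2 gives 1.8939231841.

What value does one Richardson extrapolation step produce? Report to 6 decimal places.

The method has order 1: 2^1 = 2.
2×1.8939231841 = 3.7878463682; subtract 1.9350859270 → 1.8527604412
Extrapolated: 1.8527604412 / 1 = 1.8527604412

1.852760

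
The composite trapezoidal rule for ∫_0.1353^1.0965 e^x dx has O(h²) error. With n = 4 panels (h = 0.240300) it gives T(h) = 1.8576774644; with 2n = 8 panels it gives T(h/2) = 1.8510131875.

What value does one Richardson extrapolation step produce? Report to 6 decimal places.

r = 2, so 2^r = 4.
Weighted: 7.4040527500 − 1.8576774644 = 5.5463752856
R = 5.5463752856/3 = 1.8487917619
Shift from A(h/2): −0.0022214256.

1.848792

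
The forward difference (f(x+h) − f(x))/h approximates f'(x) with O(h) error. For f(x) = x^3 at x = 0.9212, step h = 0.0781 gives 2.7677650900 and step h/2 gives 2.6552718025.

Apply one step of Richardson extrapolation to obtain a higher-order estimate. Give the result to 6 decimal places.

Error is O(h^1); halving h shrinks it by 2^1 = 2.
2^1·A(h/2) = 5.3105436050; minus A(h) gives 2.5427785150.
Denominator 2 − 1 = 1.
2.5427785150 ÷ 1 = 2.5427785150
Correction |R − A(h/2)| = 1.125e-01; gap |A(h/2) − A(h)| = 1.125e-01.

2.542779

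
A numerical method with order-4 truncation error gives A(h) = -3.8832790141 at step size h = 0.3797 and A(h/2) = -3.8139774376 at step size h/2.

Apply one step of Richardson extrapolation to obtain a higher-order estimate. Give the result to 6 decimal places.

-3.809357

Error is O(h^4); halving h shrinks it by 2^4 = 16.
16×(-3.8139774376) = -61.0236390016; subtract (-3.8832790141) → -57.1403599875
Divide by 2^4 − 1 = 15.
So the Richardson estimate is -3.8093573325.
Gap between inputs: 6.930e-02; correction applied: +0.0046201051.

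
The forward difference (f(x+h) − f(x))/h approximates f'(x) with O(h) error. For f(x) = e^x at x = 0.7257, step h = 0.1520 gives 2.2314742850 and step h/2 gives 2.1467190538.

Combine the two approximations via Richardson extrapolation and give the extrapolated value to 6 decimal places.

2.061964

r = 1: numerator weight 2, denominator 1.
2 × 2.1467190538 = 4.2934381076; subtract 2.2314742850 → 2.0619638226
2.0619638226 ÷ 1 = 2.0619638226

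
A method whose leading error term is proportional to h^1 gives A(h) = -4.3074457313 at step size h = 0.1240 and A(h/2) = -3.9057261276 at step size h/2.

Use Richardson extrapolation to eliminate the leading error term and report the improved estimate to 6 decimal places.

-3.504007

r = 1, so 2^r = 2.
A(h/2) − A(h) = -3.9057261276 − (-4.3074457313) = 0.4017196037
Divide by 2^1 − 1 = 1: 0.4017196037/1 = 0.4017196037
R = -3.9057261276 + 0.4017196037 = -3.5040065239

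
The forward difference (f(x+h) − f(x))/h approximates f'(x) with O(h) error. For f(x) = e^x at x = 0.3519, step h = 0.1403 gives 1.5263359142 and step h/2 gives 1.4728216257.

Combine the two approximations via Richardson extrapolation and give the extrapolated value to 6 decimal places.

1.419307

r = 1, so 2^r = 2.
Top: 2(1.4728216257) − (1.5263359142) = 1.4193073372
1.4193073372 ÷ 1 = 1.4193073372
Shift from A(h/2): −0.0535142885.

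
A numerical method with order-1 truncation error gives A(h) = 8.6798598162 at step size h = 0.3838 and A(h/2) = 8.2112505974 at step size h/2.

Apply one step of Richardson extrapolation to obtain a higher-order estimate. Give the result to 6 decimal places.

r = 1, so 2^r = 2.
Top: 2(8.2112505974) − (8.6798598162) = 7.7426413786
(2×8.2112505974 − 8.6798598162)/(2 − 1) = 7.7426413786
Shift from A(h/2): −0.4686092188.

7.742641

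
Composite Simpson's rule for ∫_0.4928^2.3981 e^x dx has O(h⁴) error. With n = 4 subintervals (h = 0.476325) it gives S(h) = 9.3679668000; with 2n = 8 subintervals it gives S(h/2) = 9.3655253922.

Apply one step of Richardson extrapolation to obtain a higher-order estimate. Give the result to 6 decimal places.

Method order is 4; weight 2^4 = 16.
16 × 9.3655253922 = 149.8484062752; 149.8484062752 − 9.3679668000 = 140.4804394752
Extrapolated: 140.4804394752 / 15 = 9.3653626317
Shift from A(h/2): −0.0001627605.

9.365363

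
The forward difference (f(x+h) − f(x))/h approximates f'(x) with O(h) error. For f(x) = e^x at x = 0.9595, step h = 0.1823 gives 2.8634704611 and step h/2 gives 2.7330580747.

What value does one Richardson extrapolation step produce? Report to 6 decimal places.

Order 1 gives 2^r = 2 and 2^r − 1 = 1.
2×2.7330580747 = 5.4661161494; 5.4661161494 − 2.8634704611 = 2.6026456883
Divide by 2^1 − 1 = 1.
2.6026456883 ÷ 1 = 2.6026456883

2.602646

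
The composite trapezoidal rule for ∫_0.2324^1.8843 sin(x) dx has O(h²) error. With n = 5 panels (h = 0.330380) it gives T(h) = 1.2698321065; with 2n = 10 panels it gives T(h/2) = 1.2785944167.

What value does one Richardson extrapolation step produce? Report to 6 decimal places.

Error is O(h^2); halving h shrinks it by 2^2 = 4.
Numerator 4 × A(h/2) − A(h) = 4 × 1.2785944167 − 1.2698321065 = 3.8445455603
Denominator 4 − 1 = 3.
Extrapolated: 3.8445455603 / 3 = 1.2815151868
Gap between inputs: 8.762e-03; correction applied: +0.0029207701.

1.281515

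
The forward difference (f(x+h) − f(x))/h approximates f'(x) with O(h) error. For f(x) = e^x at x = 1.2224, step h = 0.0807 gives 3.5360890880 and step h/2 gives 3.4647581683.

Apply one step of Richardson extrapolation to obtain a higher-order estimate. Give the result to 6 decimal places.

Leading term ∝ h^1; use weight 2 = 2^1.
Weighted: 6.9295163366 − 3.5360890880 = 3.3934272486
Extrapolated: 3.3934272486 / 1 = 3.3934272486
Shift from A(h/2): −0.0713309197.

3.393427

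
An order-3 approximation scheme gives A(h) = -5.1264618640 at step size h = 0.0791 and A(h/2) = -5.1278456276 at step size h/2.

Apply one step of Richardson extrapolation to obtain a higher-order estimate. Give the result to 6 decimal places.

-5.128043

Order 3 gives 2^r = 8 and 2^r − 1 = 7.
Weighted: (-41.0227650208) − (-5.1264618640) = -35.8963031568
R = (-35.8963031568)/7 = -5.1280433081
Correction |R − A(h/2)| = 1.977e-04; gap |A(h/2) − A(h)| = 1.384e-03.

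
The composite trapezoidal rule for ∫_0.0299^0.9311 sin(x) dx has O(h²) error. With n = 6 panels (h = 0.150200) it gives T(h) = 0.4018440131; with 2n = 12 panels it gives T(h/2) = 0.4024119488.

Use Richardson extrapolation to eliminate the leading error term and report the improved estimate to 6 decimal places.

0.402601

Leading term ∝ h^2; use weight 4 = 2^2.
Top: 4(0.4024119488) − (0.4018440131) = 1.2078037821
1.2078037821 ÷ 3 = 0.4026012607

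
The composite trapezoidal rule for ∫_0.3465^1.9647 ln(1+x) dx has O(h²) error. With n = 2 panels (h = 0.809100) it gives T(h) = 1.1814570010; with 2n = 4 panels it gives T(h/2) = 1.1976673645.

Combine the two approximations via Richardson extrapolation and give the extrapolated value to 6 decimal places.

With r = 2 the leading error scales as h^2, so the weight is 2^2 = 4.
4·1.1976673645 − 1.1814570010 = 3.6092124570
Denominator 4 − 1 = 3.
Result: 1.2030708190
Shift from A(h/2): +0.0054034545.

1.203071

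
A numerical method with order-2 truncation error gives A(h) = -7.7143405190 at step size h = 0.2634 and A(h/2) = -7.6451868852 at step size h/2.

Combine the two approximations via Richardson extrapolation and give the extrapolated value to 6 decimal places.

Order 2 gives 2^r = 4 and 2^r − 1 = 3.
4×(-7.6451868852) = -30.5807475408; (-30.5807475408) − (-7.7143405190) = -22.8664070218
R = (-22.8664070218)/3 = -7.6221356739
Shift from A(h/2): +0.0230512113.

-7.622136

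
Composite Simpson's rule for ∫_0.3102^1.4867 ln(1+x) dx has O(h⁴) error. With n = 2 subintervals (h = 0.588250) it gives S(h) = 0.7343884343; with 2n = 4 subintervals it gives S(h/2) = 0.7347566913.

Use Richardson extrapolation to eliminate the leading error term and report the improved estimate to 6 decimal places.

r = 4, so 2^r = 16.
16*0.7347566913 = 11.7561070608; subtract 0.7343884343 → 11.0217186265
Divide by 2^4 − 1 = 15.
(16*0.7347566913 − 0.7343884343)/(16 − 1) = 0.7347812418

0.734781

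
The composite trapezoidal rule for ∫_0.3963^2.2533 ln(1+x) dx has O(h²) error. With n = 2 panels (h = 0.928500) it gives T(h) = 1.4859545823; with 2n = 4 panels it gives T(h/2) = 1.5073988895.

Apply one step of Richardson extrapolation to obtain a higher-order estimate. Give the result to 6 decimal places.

r = 2: numerator weight 4, denominator 3.
Numerator 4*A(h/2) − A(h) = 4*1.5073988895 − 1.4859545823 = 4.5436409757
Extrapolated: 4.5436409757 / 3 = 1.5145469919
Correction |R − A(h/2)| = 7.148e-03; gap |A(h/2) − A(h)| = 2.144e-02.

1.514547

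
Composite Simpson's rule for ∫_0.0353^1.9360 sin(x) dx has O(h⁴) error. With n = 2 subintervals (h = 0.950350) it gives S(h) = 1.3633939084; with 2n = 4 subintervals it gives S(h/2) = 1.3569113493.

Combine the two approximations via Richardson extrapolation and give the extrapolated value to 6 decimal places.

r = 4, so 2^r = 16.
16·1.3569113493 = 21.7105815888; subtract 1.3633939084 → 20.3471876804
Extrapolated: 20.3471876804 / 15 = 1.3564791787
Gap between inputs: 6.483e-03; correction applied: −0.0004321706.

1.356479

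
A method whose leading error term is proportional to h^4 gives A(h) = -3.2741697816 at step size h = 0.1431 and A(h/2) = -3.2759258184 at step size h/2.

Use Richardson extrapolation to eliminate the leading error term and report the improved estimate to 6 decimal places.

r = 4, so 2^r = 16.
A(h/2) − A(h) = -3.2759258184 − (-3.2741697816) = -0.0017560368
Correction (A(h/2) − A(h))/(16 − 1) = (-0.0017560368)/15 = -0.0001170691
R = -3.2759258184 − 0.0001170691 = -3.2760428875
Gap between inputs: 1.756e-03; correction applied: −0.0001170691.

-3.276043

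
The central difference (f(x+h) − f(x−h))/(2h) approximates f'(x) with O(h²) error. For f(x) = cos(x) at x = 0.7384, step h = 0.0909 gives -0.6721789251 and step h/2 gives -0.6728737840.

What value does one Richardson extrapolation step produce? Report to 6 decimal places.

r = 2, so 2^r = 4.
4×(-0.6728737840) = -2.6914951360; (-2.6914951360) − (-0.6721789251) = -2.0193162109
Denominator 4 − 1 = 3.
(-2.0193162109) ÷ 3 = -0.6731054036

-0.673105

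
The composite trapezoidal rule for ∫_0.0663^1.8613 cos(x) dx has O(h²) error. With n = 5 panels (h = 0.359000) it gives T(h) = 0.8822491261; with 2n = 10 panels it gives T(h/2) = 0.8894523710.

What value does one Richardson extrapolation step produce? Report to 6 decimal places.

0.891853

r = 2: numerator weight 4, denominator 3.
A(h/2) − A(h) = 0.8894523710 − 0.8822491261 = 0.0072032449
Correction (A(h/2) − A(h))/(4 − 1) = 0.0072032449/3 = 0.0024010816
R = 0.8894523710 + 0.0024010816 = 0.8918534526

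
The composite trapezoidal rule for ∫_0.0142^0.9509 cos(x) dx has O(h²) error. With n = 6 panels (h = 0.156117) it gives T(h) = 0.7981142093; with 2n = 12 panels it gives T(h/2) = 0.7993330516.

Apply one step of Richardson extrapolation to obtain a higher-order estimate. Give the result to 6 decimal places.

0.799739

Method order is 2; weight 2^2 = 4.
Weighted: 3.1973322064 − 0.7981142093 = 2.3992179971
Divide by 2^2 − 1 = 3.
So the Richardson estimate is 0.7997393324.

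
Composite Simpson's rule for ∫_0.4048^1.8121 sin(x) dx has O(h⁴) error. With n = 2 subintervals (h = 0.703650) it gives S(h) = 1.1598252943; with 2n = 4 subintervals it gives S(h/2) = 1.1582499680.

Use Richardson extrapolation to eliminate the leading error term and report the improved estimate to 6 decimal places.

r = 4: numerator weight 16, denominator 15.
Top: 16(1.1582499680) − (1.1598252943) = 17.3721741937
Divide by 2^4 − 1 = 15.
R = 17.3721741937/15 = 1.1581449462

1.158145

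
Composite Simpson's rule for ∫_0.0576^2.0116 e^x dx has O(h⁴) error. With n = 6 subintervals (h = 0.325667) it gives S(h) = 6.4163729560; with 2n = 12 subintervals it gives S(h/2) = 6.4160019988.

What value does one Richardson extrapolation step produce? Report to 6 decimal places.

6.415977

The method has order 4: 2^4 = 16.
16·6.4160019988 − 6.4163729560 = 96.2396590248
Divide by 2^4 − 1 = 15.
Result: 6.4159772683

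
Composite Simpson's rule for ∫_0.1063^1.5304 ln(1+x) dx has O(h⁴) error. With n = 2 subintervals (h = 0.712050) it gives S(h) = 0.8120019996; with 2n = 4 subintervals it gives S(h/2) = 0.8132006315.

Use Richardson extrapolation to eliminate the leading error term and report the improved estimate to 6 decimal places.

0.813281

Error is O(h^4); halving h shrinks it by 2^4 = 16.
Weighted: 13.0112101040 − 0.8120019996 = 12.1992081044
Extrapolated: 12.1992081044 / 15 = 0.8132805403
Gap between inputs: 1.199e-03; correction applied: +0.0000799088.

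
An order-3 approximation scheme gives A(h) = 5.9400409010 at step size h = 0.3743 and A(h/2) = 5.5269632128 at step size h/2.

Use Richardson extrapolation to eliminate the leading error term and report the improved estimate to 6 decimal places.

Order 3 gives 2^r = 8 and 2^r − 1 = 7.
Numerator 8*A(h/2) − A(h) = 8*5.5269632128 − 5.9400409010 = 38.2756648014
R = 38.2756648014/7 = 5.4679521145

5.467952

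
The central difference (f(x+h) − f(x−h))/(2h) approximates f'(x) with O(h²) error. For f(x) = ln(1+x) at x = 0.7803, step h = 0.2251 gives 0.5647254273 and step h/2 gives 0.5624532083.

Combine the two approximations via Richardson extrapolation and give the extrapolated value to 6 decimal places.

0.561696

r = 2: numerator weight 4, denominator 3.
4·0.5624532083 − 0.5647254273 = 1.6850874059
Denominator 4 − 1 = 3.
So the Richardson estimate is 0.5616958020.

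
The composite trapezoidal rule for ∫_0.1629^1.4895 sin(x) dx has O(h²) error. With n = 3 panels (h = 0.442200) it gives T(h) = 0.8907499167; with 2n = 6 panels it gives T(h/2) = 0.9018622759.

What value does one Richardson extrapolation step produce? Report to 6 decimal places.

0.905566

Method order is 2; weight 2^2 = 4.
Weighted: 3.6074491036 − 0.8907499167 = 2.7166991869
Denominator 4 − 1 = 3.
R = 2.7166991869/3 = 0.9055663956
Shift from A(h/2): +0.0037041197.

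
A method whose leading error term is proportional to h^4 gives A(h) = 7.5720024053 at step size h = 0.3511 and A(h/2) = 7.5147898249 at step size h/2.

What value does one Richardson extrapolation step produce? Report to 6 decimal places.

7.510976

Error is O(h^4); halving h shrinks it by 2^4 = 16.
Weighted: 120.2366371984 − 7.5720024053 = 112.6646347931
R = 112.6646347931/15 = 7.5109756529
Gap between inputs: 5.721e-02; correction applied: −0.0038141720.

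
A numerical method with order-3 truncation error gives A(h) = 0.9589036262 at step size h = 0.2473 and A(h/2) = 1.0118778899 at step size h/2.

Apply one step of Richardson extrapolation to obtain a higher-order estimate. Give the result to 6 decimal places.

Method order is 3; weight 2^3 = 8.
8*1.0118778899 − 0.9589036262 = 7.1361194930
(8*1.0118778899 − 0.9589036262)/(8 − 1) = 1.0194456419
Gap between inputs: 5.297e-02; correction applied: +0.0075677520.

1.019446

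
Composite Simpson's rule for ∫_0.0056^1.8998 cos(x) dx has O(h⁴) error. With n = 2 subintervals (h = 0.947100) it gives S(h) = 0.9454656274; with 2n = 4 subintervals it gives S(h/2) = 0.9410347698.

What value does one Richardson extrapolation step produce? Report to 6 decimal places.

0.940739

Method order is 4; weight 2^4 = 16.
16×0.9410347698 = 15.0565563168; subtract 0.9454656274 → 14.1110906894
14.1110906894 ÷ 15 = 0.9407393793
Correction |R − A(h/2)| = 2.954e-04; gap |A(h/2) − A(h)| = 4.431e-03.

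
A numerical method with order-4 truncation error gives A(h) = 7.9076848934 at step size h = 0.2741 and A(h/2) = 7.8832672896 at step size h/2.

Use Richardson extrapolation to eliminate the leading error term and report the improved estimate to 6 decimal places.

7.881639

The method has order 4: 2^4 = 16.
A(h/2) − A(h) = 7.8832672896 − 7.9076848934 = -0.0244176038
Correction (A(h/2) − A(h))/(16 − 1) = (-0.0244176038)/15 = -0.0016278403
R = 7.8832672896 − 0.0016278403 = 7.8816394493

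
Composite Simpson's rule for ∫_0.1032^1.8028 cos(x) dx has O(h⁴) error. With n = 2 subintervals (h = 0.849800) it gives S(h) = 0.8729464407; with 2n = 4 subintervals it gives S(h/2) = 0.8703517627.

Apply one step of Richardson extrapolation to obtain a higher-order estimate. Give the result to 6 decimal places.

With r = 4 the leading error scales as h^4, so the weight is 2^4 = 16.
Weighted: 13.9256282032 − 0.8729464407 = 13.0526817625
Denominator 16 − 1 = 15.
Extrapolated: 13.0526817625 / 15 = 0.8701787842

0.870179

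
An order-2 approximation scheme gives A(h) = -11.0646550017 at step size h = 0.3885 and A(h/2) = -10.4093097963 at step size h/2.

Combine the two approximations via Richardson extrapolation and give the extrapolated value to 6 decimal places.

The method has order 2: 2^2 = 4.
Difference of the inputs: -10.4093097963 − (-11.0646550017) = 0.6553452054
Divide by 2^2 − 1 = 3: 0.6553452054/3 = 0.2184484018
R = A(h/2) + (A(h/2) − A(h))/3 = -10.4093097963 + 0.2184484018 = -10.1908613945
Gap between inputs: 6.553e-01; correction applied: +0.2184484018.

-10.190861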